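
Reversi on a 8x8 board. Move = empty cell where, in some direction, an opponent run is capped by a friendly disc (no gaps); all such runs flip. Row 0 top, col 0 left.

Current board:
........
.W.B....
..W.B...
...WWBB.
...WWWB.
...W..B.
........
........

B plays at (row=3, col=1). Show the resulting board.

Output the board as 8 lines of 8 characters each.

Place B at (3,1); scan 8 dirs for brackets.
Dir NW: first cell '.' (not opp) -> no flip
Dir N: first cell '.' (not opp) -> no flip
Dir NE: opp run (2,2) capped by B -> flip
Dir W: first cell '.' (not opp) -> no flip
Dir E: first cell '.' (not opp) -> no flip
Dir SW: first cell '.' (not opp) -> no flip
Dir S: first cell '.' (not opp) -> no flip
Dir SE: first cell '.' (not opp) -> no flip
All flips: (2,2)

Answer: ........
.W.B....
..B.B...
.B.WWBB.
...WWWB.
...W..B.
........
........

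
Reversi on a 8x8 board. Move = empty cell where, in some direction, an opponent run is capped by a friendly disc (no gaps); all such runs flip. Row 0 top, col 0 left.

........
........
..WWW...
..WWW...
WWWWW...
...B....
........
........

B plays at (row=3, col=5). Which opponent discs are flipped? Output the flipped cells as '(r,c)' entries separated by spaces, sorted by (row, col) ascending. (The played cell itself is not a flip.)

Dir NW: opp run (2,4), next='.' -> no flip
Dir N: first cell '.' (not opp) -> no flip
Dir NE: first cell '.' (not opp) -> no flip
Dir W: opp run (3,4) (3,3) (3,2), next='.' -> no flip
Dir E: first cell '.' (not opp) -> no flip
Dir SW: opp run (4,4) capped by B -> flip
Dir S: first cell '.' (not opp) -> no flip
Dir SE: first cell '.' (not opp) -> no flip

Answer: (4,4)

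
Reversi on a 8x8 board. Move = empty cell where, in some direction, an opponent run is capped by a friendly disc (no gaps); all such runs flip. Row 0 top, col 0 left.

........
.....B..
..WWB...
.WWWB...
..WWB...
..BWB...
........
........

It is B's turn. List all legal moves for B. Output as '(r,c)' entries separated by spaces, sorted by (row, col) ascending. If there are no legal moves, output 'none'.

(1,1): flips 2 -> legal
(1,2): flips 4 -> legal
(1,3): no bracket -> illegal
(1,4): no bracket -> illegal
(2,0): no bracket -> illegal
(2,1): flips 4 -> legal
(3,0): flips 3 -> legal
(4,0): no bracket -> illegal
(4,1): flips 2 -> legal
(5,1): flips 2 -> legal
(6,2): flips 1 -> legal
(6,3): no bracket -> illegal
(6,4): no bracket -> illegal

Answer: (1,1) (1,2) (2,1) (3,0) (4,1) (5,1) (6,2)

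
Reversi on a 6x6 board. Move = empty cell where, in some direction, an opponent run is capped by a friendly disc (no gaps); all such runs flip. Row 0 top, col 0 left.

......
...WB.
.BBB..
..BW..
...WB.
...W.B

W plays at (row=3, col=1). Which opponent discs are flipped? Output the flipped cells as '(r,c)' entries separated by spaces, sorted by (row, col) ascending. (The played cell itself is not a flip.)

Dir NW: first cell '.' (not opp) -> no flip
Dir N: opp run (2,1), next='.' -> no flip
Dir NE: opp run (2,2) capped by W -> flip
Dir W: first cell '.' (not opp) -> no flip
Dir E: opp run (3,2) capped by W -> flip
Dir SW: first cell '.' (not opp) -> no flip
Dir S: first cell '.' (not opp) -> no flip
Dir SE: first cell '.' (not opp) -> no flip

Answer: (2,2) (3,2)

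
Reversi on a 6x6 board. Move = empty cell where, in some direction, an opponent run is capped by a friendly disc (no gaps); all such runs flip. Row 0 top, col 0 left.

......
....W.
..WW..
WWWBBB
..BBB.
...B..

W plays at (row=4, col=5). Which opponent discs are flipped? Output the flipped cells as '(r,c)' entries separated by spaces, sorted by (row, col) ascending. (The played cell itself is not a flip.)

Dir NW: opp run (3,4) capped by W -> flip
Dir N: opp run (3,5), next='.' -> no flip
Dir NE: edge -> no flip
Dir W: opp run (4,4) (4,3) (4,2), next='.' -> no flip
Dir E: edge -> no flip
Dir SW: first cell '.' (not opp) -> no flip
Dir S: first cell '.' (not opp) -> no flip
Dir SE: edge -> no flip

Answer: (3,4)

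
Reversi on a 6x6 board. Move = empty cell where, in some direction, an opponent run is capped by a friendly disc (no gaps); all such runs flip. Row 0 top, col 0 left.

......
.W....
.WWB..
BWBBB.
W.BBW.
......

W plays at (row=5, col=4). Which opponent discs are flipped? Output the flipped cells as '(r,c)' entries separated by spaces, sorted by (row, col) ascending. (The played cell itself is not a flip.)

Dir NW: opp run (4,3) (3,2) capped by W -> flip
Dir N: first cell 'W' (not opp) -> no flip
Dir NE: first cell '.' (not opp) -> no flip
Dir W: first cell '.' (not opp) -> no flip
Dir E: first cell '.' (not opp) -> no flip
Dir SW: edge -> no flip
Dir S: edge -> no flip
Dir SE: edge -> no flip

Answer: (3,2) (4,3)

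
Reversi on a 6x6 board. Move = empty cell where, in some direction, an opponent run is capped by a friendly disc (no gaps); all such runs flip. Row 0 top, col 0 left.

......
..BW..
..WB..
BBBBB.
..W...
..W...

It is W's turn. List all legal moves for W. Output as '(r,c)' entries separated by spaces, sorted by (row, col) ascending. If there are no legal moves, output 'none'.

(0,1): no bracket -> illegal
(0,2): flips 1 -> legal
(0,3): no bracket -> illegal
(1,1): flips 1 -> legal
(1,4): no bracket -> illegal
(2,0): flips 1 -> legal
(2,1): no bracket -> illegal
(2,4): flips 2 -> legal
(2,5): no bracket -> illegal
(3,5): no bracket -> illegal
(4,0): flips 1 -> legal
(4,1): no bracket -> illegal
(4,3): flips 2 -> legal
(4,4): flips 1 -> legal
(4,5): no bracket -> illegal

Answer: (0,2) (1,1) (2,0) (2,4) (4,0) (4,3) (4,4)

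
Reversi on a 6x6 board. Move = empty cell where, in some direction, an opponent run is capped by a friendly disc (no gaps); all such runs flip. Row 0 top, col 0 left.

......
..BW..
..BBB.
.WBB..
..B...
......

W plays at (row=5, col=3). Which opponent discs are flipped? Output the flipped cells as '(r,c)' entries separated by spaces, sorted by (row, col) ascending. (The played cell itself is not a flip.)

Dir NW: opp run (4,2) capped by W -> flip
Dir N: first cell '.' (not opp) -> no flip
Dir NE: first cell '.' (not opp) -> no flip
Dir W: first cell '.' (not opp) -> no flip
Dir E: first cell '.' (not opp) -> no flip
Dir SW: edge -> no flip
Dir S: edge -> no flip
Dir SE: edge -> no flip

Answer: (4,2)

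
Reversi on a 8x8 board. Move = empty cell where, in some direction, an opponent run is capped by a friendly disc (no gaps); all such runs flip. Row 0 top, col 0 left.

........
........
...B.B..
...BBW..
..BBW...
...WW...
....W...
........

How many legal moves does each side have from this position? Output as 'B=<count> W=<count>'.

Answer: B=7 W=7

Derivation:
-- B to move --
(2,4): no bracket -> illegal
(2,6): no bracket -> illegal
(3,6): flips 1 -> legal
(4,5): flips 2 -> legal
(4,6): no bracket -> illegal
(5,2): no bracket -> illegal
(5,5): flips 1 -> legal
(6,2): no bracket -> illegal
(6,3): flips 1 -> legal
(6,5): flips 1 -> legal
(7,3): no bracket -> illegal
(7,4): flips 3 -> legal
(7,5): flips 2 -> legal
B mobility = 7
-- W to move --
(1,2): no bracket -> illegal
(1,3): flips 3 -> legal
(1,4): no bracket -> illegal
(1,5): flips 1 -> legal
(1,6): no bracket -> illegal
(2,2): flips 1 -> legal
(2,4): flips 1 -> legal
(2,6): no bracket -> illegal
(3,1): flips 1 -> legal
(3,2): flips 3 -> legal
(3,6): no bracket -> illegal
(4,1): flips 2 -> legal
(4,5): no bracket -> illegal
(5,1): no bracket -> illegal
(5,2): no bracket -> illegal
W mobility = 7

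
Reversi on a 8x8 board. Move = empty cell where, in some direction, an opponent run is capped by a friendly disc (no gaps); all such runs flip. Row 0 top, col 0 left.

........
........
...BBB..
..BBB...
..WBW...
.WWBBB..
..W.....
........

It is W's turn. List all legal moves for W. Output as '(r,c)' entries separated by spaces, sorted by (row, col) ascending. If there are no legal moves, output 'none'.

(1,2): no bracket -> illegal
(1,3): no bracket -> illegal
(1,4): flips 2 -> legal
(1,5): flips 2 -> legal
(1,6): flips 3 -> legal
(2,1): no bracket -> illegal
(2,2): flips 2 -> legal
(2,6): no bracket -> illegal
(3,1): no bracket -> illegal
(3,5): no bracket -> illegal
(3,6): no bracket -> illegal
(4,1): no bracket -> illegal
(4,5): no bracket -> illegal
(4,6): no bracket -> illegal
(5,6): flips 3 -> legal
(6,3): no bracket -> illegal
(6,4): flips 2 -> legal
(6,5): no bracket -> illegal
(6,6): flips 1 -> legal

Answer: (1,4) (1,5) (1,6) (2,2) (5,6) (6,4) (6,6)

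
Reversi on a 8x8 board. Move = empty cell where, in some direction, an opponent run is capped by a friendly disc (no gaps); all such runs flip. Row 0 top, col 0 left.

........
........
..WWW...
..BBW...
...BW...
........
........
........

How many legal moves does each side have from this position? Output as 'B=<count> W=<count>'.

Answer: B=9 W=5

Derivation:
-- B to move --
(1,1): flips 1 -> legal
(1,2): flips 1 -> legal
(1,3): flips 1 -> legal
(1,4): flips 1 -> legal
(1,5): flips 1 -> legal
(2,1): no bracket -> illegal
(2,5): flips 1 -> legal
(3,1): no bracket -> illegal
(3,5): flips 1 -> legal
(4,5): flips 1 -> legal
(5,3): no bracket -> illegal
(5,4): no bracket -> illegal
(5,5): flips 1 -> legal
B mobility = 9
-- W to move --
(2,1): no bracket -> illegal
(3,1): flips 2 -> legal
(4,1): flips 1 -> legal
(4,2): flips 3 -> legal
(5,2): flips 1 -> legal
(5,3): flips 2 -> legal
(5,4): no bracket -> illegal
W mobility = 5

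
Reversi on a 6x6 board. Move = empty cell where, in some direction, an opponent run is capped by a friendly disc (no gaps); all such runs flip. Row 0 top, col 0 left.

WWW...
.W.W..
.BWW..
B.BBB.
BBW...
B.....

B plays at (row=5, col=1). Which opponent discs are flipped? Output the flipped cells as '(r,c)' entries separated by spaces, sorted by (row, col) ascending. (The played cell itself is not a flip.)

Dir NW: first cell 'B' (not opp) -> no flip
Dir N: first cell 'B' (not opp) -> no flip
Dir NE: opp run (4,2) capped by B -> flip
Dir W: first cell 'B' (not opp) -> no flip
Dir E: first cell '.' (not opp) -> no flip
Dir SW: edge -> no flip
Dir S: edge -> no flip
Dir SE: edge -> no flip

Answer: (4,2)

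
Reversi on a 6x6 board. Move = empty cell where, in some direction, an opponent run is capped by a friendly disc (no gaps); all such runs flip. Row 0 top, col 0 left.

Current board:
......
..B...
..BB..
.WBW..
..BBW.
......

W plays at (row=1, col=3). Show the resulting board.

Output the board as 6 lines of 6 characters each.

Place W at (1,3); scan 8 dirs for brackets.
Dir NW: first cell '.' (not opp) -> no flip
Dir N: first cell '.' (not opp) -> no flip
Dir NE: first cell '.' (not opp) -> no flip
Dir W: opp run (1,2), next='.' -> no flip
Dir E: first cell '.' (not opp) -> no flip
Dir SW: opp run (2,2) capped by W -> flip
Dir S: opp run (2,3) capped by W -> flip
Dir SE: first cell '.' (not opp) -> no flip
All flips: (2,2) (2,3)

Answer: ......
..BW..
..WW..
.WBW..
..BBW.
......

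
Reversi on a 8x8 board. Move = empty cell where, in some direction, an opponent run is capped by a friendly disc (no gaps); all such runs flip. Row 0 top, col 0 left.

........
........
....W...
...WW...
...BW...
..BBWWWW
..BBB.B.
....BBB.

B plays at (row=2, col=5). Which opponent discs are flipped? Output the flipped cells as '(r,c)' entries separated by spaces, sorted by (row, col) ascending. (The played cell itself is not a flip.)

Dir NW: first cell '.' (not opp) -> no flip
Dir N: first cell '.' (not opp) -> no flip
Dir NE: first cell '.' (not opp) -> no flip
Dir W: opp run (2,4), next='.' -> no flip
Dir E: first cell '.' (not opp) -> no flip
Dir SW: opp run (3,4) capped by B -> flip
Dir S: first cell '.' (not opp) -> no flip
Dir SE: first cell '.' (not opp) -> no flip

Answer: (3,4)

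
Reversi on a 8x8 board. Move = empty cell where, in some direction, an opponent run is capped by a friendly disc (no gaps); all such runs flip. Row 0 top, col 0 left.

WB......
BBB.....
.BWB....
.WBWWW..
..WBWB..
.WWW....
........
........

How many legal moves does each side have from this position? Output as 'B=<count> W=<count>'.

-- B to move --
(1,3): no bracket -> illegal
(2,0): no bracket -> illegal
(2,4): no bracket -> illegal
(2,5): flips 2 -> legal
(2,6): no bracket -> illegal
(3,0): flips 1 -> legal
(3,6): flips 3 -> legal
(4,0): no bracket -> illegal
(4,1): flips 2 -> legal
(4,6): no bracket -> illegal
(5,0): no bracket -> illegal
(5,4): no bracket -> illegal
(5,5): flips 3 -> legal
(6,0): no bracket -> illegal
(6,1): flips 1 -> legal
(6,2): flips 2 -> legal
(6,3): flips 1 -> legal
(6,4): no bracket -> illegal
B mobility = 8
-- W to move --
(0,2): flips 2 -> legal
(0,3): no bracket -> illegal
(1,3): flips 1 -> legal
(1,4): no bracket -> illegal
(2,0): flips 2 -> legal
(2,4): flips 1 -> legal
(3,0): no bracket -> illegal
(3,6): no bracket -> illegal
(4,1): no bracket -> illegal
(4,6): flips 1 -> legal
(5,4): no bracket -> illegal
(5,5): flips 1 -> legal
(5,6): flips 1 -> legal
W mobility = 7

Answer: B=8 W=7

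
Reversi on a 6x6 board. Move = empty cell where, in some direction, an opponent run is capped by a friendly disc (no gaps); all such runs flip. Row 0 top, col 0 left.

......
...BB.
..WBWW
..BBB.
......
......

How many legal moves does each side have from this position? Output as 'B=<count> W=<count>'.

Answer: B=6 W=6

Derivation:
-- B to move --
(1,1): flips 1 -> legal
(1,2): flips 1 -> legal
(1,5): flips 1 -> legal
(2,1): flips 1 -> legal
(3,1): flips 1 -> legal
(3,5): flips 1 -> legal
B mobility = 6
-- W to move --
(0,2): flips 1 -> legal
(0,3): flips 1 -> legal
(0,4): flips 2 -> legal
(0,5): no bracket -> illegal
(1,2): no bracket -> illegal
(1,5): no bracket -> illegal
(2,1): no bracket -> illegal
(3,1): no bracket -> illegal
(3,5): no bracket -> illegal
(4,1): no bracket -> illegal
(4,2): flips 2 -> legal
(4,3): flips 1 -> legal
(4,4): flips 2 -> legal
(4,5): no bracket -> illegal
W mobility = 6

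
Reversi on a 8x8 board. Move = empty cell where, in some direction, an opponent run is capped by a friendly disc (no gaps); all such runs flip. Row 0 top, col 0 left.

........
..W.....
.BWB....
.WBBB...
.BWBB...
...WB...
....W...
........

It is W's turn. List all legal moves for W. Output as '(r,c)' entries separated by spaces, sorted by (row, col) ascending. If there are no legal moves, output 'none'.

(1,0): no bracket -> illegal
(1,1): flips 1 -> legal
(1,3): flips 3 -> legal
(1,4): no bracket -> illegal
(2,0): flips 1 -> legal
(2,4): flips 5 -> legal
(2,5): no bracket -> illegal
(3,0): flips 1 -> legal
(3,5): flips 4 -> legal
(4,0): flips 1 -> legal
(4,5): flips 4 -> legal
(5,0): no bracket -> illegal
(5,1): flips 1 -> legal
(5,2): no bracket -> illegal
(5,5): flips 3 -> legal
(6,3): no bracket -> illegal
(6,5): no bracket -> illegal

Answer: (1,1) (1,3) (2,0) (2,4) (3,0) (3,5) (4,0) (4,5) (5,1) (5,5)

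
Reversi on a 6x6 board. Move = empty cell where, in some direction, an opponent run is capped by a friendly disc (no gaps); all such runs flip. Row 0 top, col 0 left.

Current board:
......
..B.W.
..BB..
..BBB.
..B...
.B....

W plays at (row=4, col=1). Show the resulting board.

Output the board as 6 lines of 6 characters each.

Place W at (4,1); scan 8 dirs for brackets.
Dir NW: first cell '.' (not opp) -> no flip
Dir N: first cell '.' (not opp) -> no flip
Dir NE: opp run (3,2) (2,3) capped by W -> flip
Dir W: first cell '.' (not opp) -> no flip
Dir E: opp run (4,2), next='.' -> no flip
Dir SW: first cell '.' (not opp) -> no flip
Dir S: opp run (5,1), next=edge -> no flip
Dir SE: first cell '.' (not opp) -> no flip
All flips: (2,3) (3,2)

Answer: ......
..B.W.
..BW..
..WBB.
.WB...
.B....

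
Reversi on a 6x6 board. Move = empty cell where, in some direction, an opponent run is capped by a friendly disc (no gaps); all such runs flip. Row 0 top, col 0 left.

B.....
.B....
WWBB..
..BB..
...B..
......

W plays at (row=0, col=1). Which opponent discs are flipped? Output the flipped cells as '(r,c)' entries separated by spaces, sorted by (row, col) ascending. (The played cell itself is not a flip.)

Answer: (1,1)

Derivation:
Dir NW: edge -> no flip
Dir N: edge -> no flip
Dir NE: edge -> no flip
Dir W: opp run (0,0), next=edge -> no flip
Dir E: first cell '.' (not opp) -> no flip
Dir SW: first cell '.' (not opp) -> no flip
Dir S: opp run (1,1) capped by W -> flip
Dir SE: first cell '.' (not opp) -> no flip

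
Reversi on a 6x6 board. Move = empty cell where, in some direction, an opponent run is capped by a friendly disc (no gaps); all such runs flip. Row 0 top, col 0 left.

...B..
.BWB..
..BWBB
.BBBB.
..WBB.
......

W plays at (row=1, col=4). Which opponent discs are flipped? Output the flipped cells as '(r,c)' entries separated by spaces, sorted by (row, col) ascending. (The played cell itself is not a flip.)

Answer: (1,3)

Derivation:
Dir NW: opp run (0,3), next=edge -> no flip
Dir N: first cell '.' (not opp) -> no flip
Dir NE: first cell '.' (not opp) -> no flip
Dir W: opp run (1,3) capped by W -> flip
Dir E: first cell '.' (not opp) -> no flip
Dir SW: first cell 'W' (not opp) -> no flip
Dir S: opp run (2,4) (3,4) (4,4), next='.' -> no flip
Dir SE: opp run (2,5), next=edge -> no flip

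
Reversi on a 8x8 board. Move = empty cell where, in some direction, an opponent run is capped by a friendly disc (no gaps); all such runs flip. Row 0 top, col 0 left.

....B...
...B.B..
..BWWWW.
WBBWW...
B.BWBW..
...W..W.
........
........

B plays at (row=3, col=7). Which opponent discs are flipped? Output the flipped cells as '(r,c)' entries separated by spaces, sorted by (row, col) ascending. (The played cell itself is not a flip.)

Answer: (2,6)

Derivation:
Dir NW: opp run (2,6) capped by B -> flip
Dir N: first cell '.' (not opp) -> no flip
Dir NE: edge -> no flip
Dir W: first cell '.' (not opp) -> no flip
Dir E: edge -> no flip
Dir SW: first cell '.' (not opp) -> no flip
Dir S: first cell '.' (not opp) -> no flip
Dir SE: edge -> no flip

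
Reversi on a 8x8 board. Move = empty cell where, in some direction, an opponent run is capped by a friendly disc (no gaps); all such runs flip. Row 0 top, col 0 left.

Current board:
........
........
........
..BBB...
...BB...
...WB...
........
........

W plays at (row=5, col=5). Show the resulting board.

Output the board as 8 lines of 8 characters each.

Answer: ........
........
........
..BBB...
...BB...
...WWW..
........
........

Derivation:
Place W at (5,5); scan 8 dirs for brackets.
Dir NW: opp run (4,4) (3,3), next='.' -> no flip
Dir N: first cell '.' (not opp) -> no flip
Dir NE: first cell '.' (not opp) -> no flip
Dir W: opp run (5,4) capped by W -> flip
Dir E: first cell '.' (not opp) -> no flip
Dir SW: first cell '.' (not opp) -> no flip
Dir S: first cell '.' (not opp) -> no flip
Dir SE: first cell '.' (not opp) -> no flip
All flips: (5,4)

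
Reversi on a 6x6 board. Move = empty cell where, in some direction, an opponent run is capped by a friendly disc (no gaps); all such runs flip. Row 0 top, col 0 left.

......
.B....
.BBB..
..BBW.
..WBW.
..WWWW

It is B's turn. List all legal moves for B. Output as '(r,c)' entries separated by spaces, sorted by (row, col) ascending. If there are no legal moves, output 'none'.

Answer: (2,5) (3,5) (4,1) (4,5) (5,1)

Derivation:
(2,4): no bracket -> illegal
(2,5): flips 1 -> legal
(3,1): no bracket -> illegal
(3,5): flips 1 -> legal
(4,1): flips 1 -> legal
(4,5): flips 2 -> legal
(5,1): flips 1 -> legal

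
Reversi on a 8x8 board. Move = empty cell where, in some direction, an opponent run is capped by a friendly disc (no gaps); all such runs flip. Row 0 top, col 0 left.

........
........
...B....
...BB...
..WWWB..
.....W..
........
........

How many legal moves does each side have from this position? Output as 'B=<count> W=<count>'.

-- B to move --
(3,1): no bracket -> illegal
(3,2): no bracket -> illegal
(3,5): no bracket -> illegal
(4,1): flips 3 -> legal
(4,6): no bracket -> illegal
(5,1): flips 1 -> legal
(5,2): flips 1 -> legal
(5,3): flips 1 -> legal
(5,4): flips 1 -> legal
(5,6): no bracket -> illegal
(6,4): no bracket -> illegal
(6,5): flips 1 -> legal
(6,6): flips 2 -> legal
B mobility = 7
-- W to move --
(1,2): no bracket -> illegal
(1,3): flips 2 -> legal
(1,4): no bracket -> illegal
(2,2): flips 1 -> legal
(2,4): flips 2 -> legal
(2,5): flips 1 -> legal
(3,2): no bracket -> illegal
(3,5): flips 1 -> legal
(3,6): no bracket -> illegal
(4,6): flips 1 -> legal
(5,4): no bracket -> illegal
(5,6): no bracket -> illegal
W mobility = 6

Answer: B=7 W=6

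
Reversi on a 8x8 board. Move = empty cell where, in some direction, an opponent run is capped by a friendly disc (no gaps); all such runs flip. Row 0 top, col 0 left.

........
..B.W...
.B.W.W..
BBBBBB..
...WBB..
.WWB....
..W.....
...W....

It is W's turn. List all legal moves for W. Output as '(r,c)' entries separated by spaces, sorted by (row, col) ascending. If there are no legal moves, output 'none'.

(0,1): flips 1 -> legal
(0,2): no bracket -> illegal
(0,3): no bracket -> illegal
(1,0): flips 2 -> legal
(1,1): no bracket -> illegal
(1,3): no bracket -> illegal
(2,0): no bracket -> illegal
(2,2): no bracket -> illegal
(2,4): no bracket -> illegal
(2,6): flips 3 -> legal
(3,6): no bracket -> illegal
(4,0): no bracket -> illegal
(4,1): flips 1 -> legal
(4,2): no bracket -> illegal
(4,6): flips 2 -> legal
(5,4): flips 1 -> legal
(5,5): flips 2 -> legal
(5,6): flips 2 -> legal
(6,3): flips 1 -> legal
(6,4): no bracket -> illegal

Answer: (0,1) (1,0) (2,6) (4,1) (4,6) (5,4) (5,5) (5,6) (6,3)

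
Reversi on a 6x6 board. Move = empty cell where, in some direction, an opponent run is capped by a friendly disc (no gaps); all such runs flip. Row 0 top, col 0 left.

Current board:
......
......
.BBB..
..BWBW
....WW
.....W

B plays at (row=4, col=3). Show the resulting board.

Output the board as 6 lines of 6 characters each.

Place B at (4,3); scan 8 dirs for brackets.
Dir NW: first cell 'B' (not opp) -> no flip
Dir N: opp run (3,3) capped by B -> flip
Dir NE: first cell 'B' (not opp) -> no flip
Dir W: first cell '.' (not opp) -> no flip
Dir E: opp run (4,4) (4,5), next=edge -> no flip
Dir SW: first cell '.' (not opp) -> no flip
Dir S: first cell '.' (not opp) -> no flip
Dir SE: first cell '.' (not opp) -> no flip
All flips: (3,3)

Answer: ......
......
.BBB..
..BBBW
...BWW
.....W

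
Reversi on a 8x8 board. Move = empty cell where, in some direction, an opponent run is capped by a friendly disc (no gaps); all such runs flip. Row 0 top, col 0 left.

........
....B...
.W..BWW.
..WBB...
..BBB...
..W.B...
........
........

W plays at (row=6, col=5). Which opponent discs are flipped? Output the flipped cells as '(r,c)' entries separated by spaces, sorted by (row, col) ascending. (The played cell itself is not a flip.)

Answer: (4,3) (5,4)

Derivation:
Dir NW: opp run (5,4) (4,3) capped by W -> flip
Dir N: first cell '.' (not opp) -> no flip
Dir NE: first cell '.' (not opp) -> no flip
Dir W: first cell '.' (not opp) -> no flip
Dir E: first cell '.' (not opp) -> no flip
Dir SW: first cell '.' (not opp) -> no flip
Dir S: first cell '.' (not opp) -> no flip
Dir SE: first cell '.' (not opp) -> no flip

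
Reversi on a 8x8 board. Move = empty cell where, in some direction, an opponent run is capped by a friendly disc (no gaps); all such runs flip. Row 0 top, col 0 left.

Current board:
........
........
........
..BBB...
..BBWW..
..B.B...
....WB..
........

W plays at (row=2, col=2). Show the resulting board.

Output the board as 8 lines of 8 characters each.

Answer: ........
........
..W.....
..BWB...
..BBWW..
..B.B...
....WB..
........

Derivation:
Place W at (2,2); scan 8 dirs for brackets.
Dir NW: first cell '.' (not opp) -> no flip
Dir N: first cell '.' (not opp) -> no flip
Dir NE: first cell '.' (not opp) -> no flip
Dir W: first cell '.' (not opp) -> no flip
Dir E: first cell '.' (not opp) -> no flip
Dir SW: first cell '.' (not opp) -> no flip
Dir S: opp run (3,2) (4,2) (5,2), next='.' -> no flip
Dir SE: opp run (3,3) capped by W -> flip
All flips: (3,3)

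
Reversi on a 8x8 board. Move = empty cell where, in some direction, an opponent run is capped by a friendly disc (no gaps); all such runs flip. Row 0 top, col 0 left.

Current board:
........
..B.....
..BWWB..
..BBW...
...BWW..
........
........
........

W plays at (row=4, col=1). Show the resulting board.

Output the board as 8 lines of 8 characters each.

Place W at (4,1); scan 8 dirs for brackets.
Dir NW: first cell '.' (not opp) -> no flip
Dir N: first cell '.' (not opp) -> no flip
Dir NE: opp run (3,2) capped by W -> flip
Dir W: first cell '.' (not opp) -> no flip
Dir E: first cell '.' (not opp) -> no flip
Dir SW: first cell '.' (not opp) -> no flip
Dir S: first cell '.' (not opp) -> no flip
Dir SE: first cell '.' (not opp) -> no flip
All flips: (3,2)

Answer: ........
..B.....
..BWWB..
..WBW...
.W.BWW..
........
........
........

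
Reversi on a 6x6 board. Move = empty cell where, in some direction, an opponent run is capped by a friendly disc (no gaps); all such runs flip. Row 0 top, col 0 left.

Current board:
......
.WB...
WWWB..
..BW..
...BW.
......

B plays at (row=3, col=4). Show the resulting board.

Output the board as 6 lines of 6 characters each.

Answer: ......
.WB...
WWWB..
..BBB.
...BW.
......

Derivation:
Place B at (3,4); scan 8 dirs for brackets.
Dir NW: first cell 'B' (not opp) -> no flip
Dir N: first cell '.' (not opp) -> no flip
Dir NE: first cell '.' (not opp) -> no flip
Dir W: opp run (3,3) capped by B -> flip
Dir E: first cell '.' (not opp) -> no flip
Dir SW: first cell 'B' (not opp) -> no flip
Dir S: opp run (4,4), next='.' -> no flip
Dir SE: first cell '.' (not opp) -> no flip
All flips: (3,3)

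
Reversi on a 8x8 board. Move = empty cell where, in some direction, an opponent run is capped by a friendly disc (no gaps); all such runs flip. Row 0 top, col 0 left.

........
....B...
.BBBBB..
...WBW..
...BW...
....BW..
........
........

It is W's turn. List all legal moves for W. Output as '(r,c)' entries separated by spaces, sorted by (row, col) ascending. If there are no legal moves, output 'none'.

(0,3): no bracket -> illegal
(0,4): flips 3 -> legal
(0,5): no bracket -> illegal
(1,0): no bracket -> illegal
(1,1): flips 1 -> legal
(1,2): no bracket -> illegal
(1,3): flips 2 -> legal
(1,5): flips 2 -> legal
(1,6): no bracket -> illegal
(2,0): no bracket -> illegal
(2,6): no bracket -> illegal
(3,0): no bracket -> illegal
(3,1): no bracket -> illegal
(3,2): no bracket -> illegal
(3,6): no bracket -> illegal
(4,2): flips 1 -> legal
(4,5): no bracket -> illegal
(5,2): no bracket -> illegal
(5,3): flips 2 -> legal
(6,3): no bracket -> illegal
(6,4): flips 1 -> legal
(6,5): no bracket -> illegal

Answer: (0,4) (1,1) (1,3) (1,5) (4,2) (5,3) (6,4)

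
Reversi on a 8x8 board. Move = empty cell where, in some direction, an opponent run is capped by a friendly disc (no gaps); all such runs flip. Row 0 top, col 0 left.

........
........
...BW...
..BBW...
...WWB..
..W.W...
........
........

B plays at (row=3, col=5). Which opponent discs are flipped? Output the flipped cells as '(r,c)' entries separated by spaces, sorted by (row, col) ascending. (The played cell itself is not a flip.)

Dir NW: opp run (2,4), next='.' -> no flip
Dir N: first cell '.' (not opp) -> no flip
Dir NE: first cell '.' (not opp) -> no flip
Dir W: opp run (3,4) capped by B -> flip
Dir E: first cell '.' (not opp) -> no flip
Dir SW: opp run (4,4), next='.' -> no flip
Dir S: first cell 'B' (not opp) -> no flip
Dir SE: first cell '.' (not opp) -> no flip

Answer: (3,4)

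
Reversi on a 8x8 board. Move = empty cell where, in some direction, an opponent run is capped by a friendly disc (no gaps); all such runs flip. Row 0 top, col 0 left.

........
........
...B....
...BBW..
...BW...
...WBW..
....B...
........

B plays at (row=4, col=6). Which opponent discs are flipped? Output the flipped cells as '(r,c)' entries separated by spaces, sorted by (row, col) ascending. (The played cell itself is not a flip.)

Answer: (5,5)

Derivation:
Dir NW: opp run (3,5), next='.' -> no flip
Dir N: first cell '.' (not opp) -> no flip
Dir NE: first cell '.' (not opp) -> no flip
Dir W: first cell '.' (not opp) -> no flip
Dir E: first cell '.' (not opp) -> no flip
Dir SW: opp run (5,5) capped by B -> flip
Dir S: first cell '.' (not opp) -> no flip
Dir SE: first cell '.' (not opp) -> no flip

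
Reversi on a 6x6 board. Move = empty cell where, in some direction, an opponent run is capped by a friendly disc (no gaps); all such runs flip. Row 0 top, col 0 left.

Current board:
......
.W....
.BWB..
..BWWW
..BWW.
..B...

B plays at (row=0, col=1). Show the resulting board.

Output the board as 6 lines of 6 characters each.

Place B at (0,1); scan 8 dirs for brackets.
Dir NW: edge -> no flip
Dir N: edge -> no flip
Dir NE: edge -> no flip
Dir W: first cell '.' (not opp) -> no flip
Dir E: first cell '.' (not opp) -> no flip
Dir SW: first cell '.' (not opp) -> no flip
Dir S: opp run (1,1) capped by B -> flip
Dir SE: first cell '.' (not opp) -> no flip
All flips: (1,1)

Answer: .B....
.B....
.BWB..
..BWWW
..BWW.
..B...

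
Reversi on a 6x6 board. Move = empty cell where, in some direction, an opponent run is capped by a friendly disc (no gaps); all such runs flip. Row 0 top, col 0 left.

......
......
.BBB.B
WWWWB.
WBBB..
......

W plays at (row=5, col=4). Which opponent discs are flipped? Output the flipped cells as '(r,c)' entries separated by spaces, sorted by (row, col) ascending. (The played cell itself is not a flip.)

Answer: (4,3)

Derivation:
Dir NW: opp run (4,3) capped by W -> flip
Dir N: first cell '.' (not opp) -> no flip
Dir NE: first cell '.' (not opp) -> no flip
Dir W: first cell '.' (not opp) -> no flip
Dir E: first cell '.' (not opp) -> no flip
Dir SW: edge -> no flip
Dir S: edge -> no flip
Dir SE: edge -> no flip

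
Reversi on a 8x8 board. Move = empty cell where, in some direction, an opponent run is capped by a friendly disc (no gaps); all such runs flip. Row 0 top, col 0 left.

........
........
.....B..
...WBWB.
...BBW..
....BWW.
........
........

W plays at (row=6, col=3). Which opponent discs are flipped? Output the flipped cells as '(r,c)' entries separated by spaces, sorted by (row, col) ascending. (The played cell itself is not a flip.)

Dir NW: first cell '.' (not opp) -> no flip
Dir N: first cell '.' (not opp) -> no flip
Dir NE: opp run (5,4) capped by W -> flip
Dir W: first cell '.' (not opp) -> no flip
Dir E: first cell '.' (not opp) -> no flip
Dir SW: first cell '.' (not opp) -> no flip
Dir S: first cell '.' (not opp) -> no flip
Dir SE: first cell '.' (not opp) -> no flip

Answer: (5,4)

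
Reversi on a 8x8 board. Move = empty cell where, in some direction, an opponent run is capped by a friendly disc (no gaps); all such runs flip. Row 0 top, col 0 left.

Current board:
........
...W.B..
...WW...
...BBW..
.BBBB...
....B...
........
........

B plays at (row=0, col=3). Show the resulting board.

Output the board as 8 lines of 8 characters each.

Place B at (0,3); scan 8 dirs for brackets.
Dir NW: edge -> no flip
Dir N: edge -> no flip
Dir NE: edge -> no flip
Dir W: first cell '.' (not opp) -> no flip
Dir E: first cell '.' (not opp) -> no flip
Dir SW: first cell '.' (not opp) -> no flip
Dir S: opp run (1,3) (2,3) capped by B -> flip
Dir SE: first cell '.' (not opp) -> no flip
All flips: (1,3) (2,3)

Answer: ...B....
...B.B..
...BW...
...BBW..
.BBBB...
....B...
........
........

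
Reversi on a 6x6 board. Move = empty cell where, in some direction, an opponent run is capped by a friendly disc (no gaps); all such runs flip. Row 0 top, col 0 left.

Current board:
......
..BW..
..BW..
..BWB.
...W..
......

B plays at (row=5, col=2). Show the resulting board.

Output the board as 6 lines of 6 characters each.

Place B at (5,2); scan 8 dirs for brackets.
Dir NW: first cell '.' (not opp) -> no flip
Dir N: first cell '.' (not opp) -> no flip
Dir NE: opp run (4,3) capped by B -> flip
Dir W: first cell '.' (not opp) -> no flip
Dir E: first cell '.' (not opp) -> no flip
Dir SW: edge -> no flip
Dir S: edge -> no flip
Dir SE: edge -> no flip
All flips: (4,3)

Answer: ......
..BW..
..BW..
..BWB.
...B..
..B...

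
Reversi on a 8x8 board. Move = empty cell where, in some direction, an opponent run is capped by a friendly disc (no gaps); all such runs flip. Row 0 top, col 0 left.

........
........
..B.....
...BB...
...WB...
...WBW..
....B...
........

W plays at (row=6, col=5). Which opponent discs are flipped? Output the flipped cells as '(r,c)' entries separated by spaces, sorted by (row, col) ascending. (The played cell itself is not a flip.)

Answer: (5,4)

Derivation:
Dir NW: opp run (5,4) capped by W -> flip
Dir N: first cell 'W' (not opp) -> no flip
Dir NE: first cell '.' (not opp) -> no flip
Dir W: opp run (6,4), next='.' -> no flip
Dir E: first cell '.' (not opp) -> no flip
Dir SW: first cell '.' (not opp) -> no flip
Dir S: first cell '.' (not opp) -> no flip
Dir SE: first cell '.' (not opp) -> no flip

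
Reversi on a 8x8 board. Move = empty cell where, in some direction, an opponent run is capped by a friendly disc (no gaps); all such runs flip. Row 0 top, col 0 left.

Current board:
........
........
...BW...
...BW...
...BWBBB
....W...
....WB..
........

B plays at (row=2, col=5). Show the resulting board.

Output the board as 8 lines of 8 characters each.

Answer: ........
........
...BBB..
...BB...
...BWBBB
....W...
....WB..
........

Derivation:
Place B at (2,5); scan 8 dirs for brackets.
Dir NW: first cell '.' (not opp) -> no flip
Dir N: first cell '.' (not opp) -> no flip
Dir NE: first cell '.' (not opp) -> no flip
Dir W: opp run (2,4) capped by B -> flip
Dir E: first cell '.' (not opp) -> no flip
Dir SW: opp run (3,4) capped by B -> flip
Dir S: first cell '.' (not opp) -> no flip
Dir SE: first cell '.' (not opp) -> no flip
All flips: (2,4) (3,4)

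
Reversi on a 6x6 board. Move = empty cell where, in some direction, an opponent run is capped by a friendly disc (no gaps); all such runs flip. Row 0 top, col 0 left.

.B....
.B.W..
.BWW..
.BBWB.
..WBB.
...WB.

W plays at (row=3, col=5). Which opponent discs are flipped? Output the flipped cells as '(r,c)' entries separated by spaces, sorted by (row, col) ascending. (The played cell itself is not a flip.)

Dir NW: first cell '.' (not opp) -> no flip
Dir N: first cell '.' (not opp) -> no flip
Dir NE: edge -> no flip
Dir W: opp run (3,4) capped by W -> flip
Dir E: edge -> no flip
Dir SW: opp run (4,4) capped by W -> flip
Dir S: first cell '.' (not opp) -> no flip
Dir SE: edge -> no flip

Answer: (3,4) (4,4)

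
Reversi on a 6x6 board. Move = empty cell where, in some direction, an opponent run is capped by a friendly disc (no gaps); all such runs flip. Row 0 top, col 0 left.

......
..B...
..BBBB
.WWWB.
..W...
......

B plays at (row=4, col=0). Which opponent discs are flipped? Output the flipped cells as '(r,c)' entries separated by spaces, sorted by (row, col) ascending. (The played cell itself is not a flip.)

Dir NW: edge -> no flip
Dir N: first cell '.' (not opp) -> no flip
Dir NE: opp run (3,1) capped by B -> flip
Dir W: edge -> no flip
Dir E: first cell '.' (not opp) -> no flip
Dir SW: edge -> no flip
Dir S: first cell '.' (not opp) -> no flip
Dir SE: first cell '.' (not opp) -> no flip

Answer: (3,1)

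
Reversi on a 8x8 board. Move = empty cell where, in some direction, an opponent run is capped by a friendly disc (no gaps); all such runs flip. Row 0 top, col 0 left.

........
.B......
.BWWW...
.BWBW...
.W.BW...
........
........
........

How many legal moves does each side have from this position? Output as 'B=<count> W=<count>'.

Answer: B=7 W=10

Derivation:
-- B to move --
(1,2): no bracket -> illegal
(1,3): flips 2 -> legal
(1,4): no bracket -> illegal
(1,5): flips 1 -> legal
(2,5): flips 4 -> legal
(3,0): no bracket -> illegal
(3,5): flips 1 -> legal
(4,0): no bracket -> illegal
(4,2): no bracket -> illegal
(4,5): flips 1 -> legal
(5,0): no bracket -> illegal
(5,1): flips 1 -> legal
(5,2): no bracket -> illegal
(5,3): no bracket -> illegal
(5,4): no bracket -> illegal
(5,5): flips 1 -> legal
B mobility = 7
-- W to move --
(0,0): flips 1 -> legal
(0,1): flips 3 -> legal
(0,2): no bracket -> illegal
(1,0): flips 1 -> legal
(1,2): no bracket -> illegal
(2,0): flips 1 -> legal
(3,0): flips 1 -> legal
(4,0): flips 1 -> legal
(4,2): flips 2 -> legal
(5,2): flips 1 -> legal
(5,3): flips 2 -> legal
(5,4): flips 1 -> legal
W mobility = 10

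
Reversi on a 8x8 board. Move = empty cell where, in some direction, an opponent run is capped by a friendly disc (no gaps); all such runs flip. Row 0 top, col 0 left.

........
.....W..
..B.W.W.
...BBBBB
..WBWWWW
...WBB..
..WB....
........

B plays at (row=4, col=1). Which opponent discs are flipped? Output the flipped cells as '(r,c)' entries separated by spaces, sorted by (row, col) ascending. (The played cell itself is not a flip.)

Dir NW: first cell '.' (not opp) -> no flip
Dir N: first cell '.' (not opp) -> no flip
Dir NE: first cell '.' (not opp) -> no flip
Dir W: first cell '.' (not opp) -> no flip
Dir E: opp run (4,2) capped by B -> flip
Dir SW: first cell '.' (not opp) -> no flip
Dir S: first cell '.' (not opp) -> no flip
Dir SE: first cell '.' (not opp) -> no flip

Answer: (4,2)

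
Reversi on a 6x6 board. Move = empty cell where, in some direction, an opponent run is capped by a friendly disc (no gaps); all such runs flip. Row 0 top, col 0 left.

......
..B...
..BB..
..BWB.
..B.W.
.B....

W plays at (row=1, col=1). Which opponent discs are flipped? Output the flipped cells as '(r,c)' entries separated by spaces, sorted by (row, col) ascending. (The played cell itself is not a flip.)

Dir NW: first cell '.' (not opp) -> no flip
Dir N: first cell '.' (not opp) -> no flip
Dir NE: first cell '.' (not opp) -> no flip
Dir W: first cell '.' (not opp) -> no flip
Dir E: opp run (1,2), next='.' -> no flip
Dir SW: first cell '.' (not opp) -> no flip
Dir S: first cell '.' (not opp) -> no flip
Dir SE: opp run (2,2) capped by W -> flip

Answer: (2,2)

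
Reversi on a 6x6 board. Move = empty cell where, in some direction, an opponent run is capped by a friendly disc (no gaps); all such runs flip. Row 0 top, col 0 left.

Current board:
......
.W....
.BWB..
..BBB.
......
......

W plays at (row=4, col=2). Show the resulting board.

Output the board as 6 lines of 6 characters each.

Answer: ......
.W....
.BWB..
..WBB.
..W...
......

Derivation:
Place W at (4,2); scan 8 dirs for brackets.
Dir NW: first cell '.' (not opp) -> no flip
Dir N: opp run (3,2) capped by W -> flip
Dir NE: opp run (3,3), next='.' -> no flip
Dir W: first cell '.' (not opp) -> no flip
Dir E: first cell '.' (not opp) -> no flip
Dir SW: first cell '.' (not opp) -> no flip
Dir S: first cell '.' (not opp) -> no flip
Dir SE: first cell '.' (not opp) -> no flip
All flips: (3,2)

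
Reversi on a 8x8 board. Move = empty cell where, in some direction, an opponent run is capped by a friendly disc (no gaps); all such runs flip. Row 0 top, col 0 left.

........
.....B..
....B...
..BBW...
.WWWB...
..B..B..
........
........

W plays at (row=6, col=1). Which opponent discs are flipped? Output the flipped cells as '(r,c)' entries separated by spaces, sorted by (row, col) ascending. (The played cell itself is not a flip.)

Dir NW: first cell '.' (not opp) -> no flip
Dir N: first cell '.' (not opp) -> no flip
Dir NE: opp run (5,2) capped by W -> flip
Dir W: first cell '.' (not opp) -> no flip
Dir E: first cell '.' (not opp) -> no flip
Dir SW: first cell '.' (not opp) -> no flip
Dir S: first cell '.' (not opp) -> no flip
Dir SE: first cell '.' (not opp) -> no flip

Answer: (5,2)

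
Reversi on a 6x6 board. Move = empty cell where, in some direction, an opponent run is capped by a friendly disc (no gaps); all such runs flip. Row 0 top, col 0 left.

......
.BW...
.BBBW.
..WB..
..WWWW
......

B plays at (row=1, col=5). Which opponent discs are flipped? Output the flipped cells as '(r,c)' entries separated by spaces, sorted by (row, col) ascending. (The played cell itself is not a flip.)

Dir NW: first cell '.' (not opp) -> no flip
Dir N: first cell '.' (not opp) -> no flip
Dir NE: edge -> no flip
Dir W: first cell '.' (not opp) -> no flip
Dir E: edge -> no flip
Dir SW: opp run (2,4) capped by B -> flip
Dir S: first cell '.' (not opp) -> no flip
Dir SE: edge -> no flip

Answer: (2,4)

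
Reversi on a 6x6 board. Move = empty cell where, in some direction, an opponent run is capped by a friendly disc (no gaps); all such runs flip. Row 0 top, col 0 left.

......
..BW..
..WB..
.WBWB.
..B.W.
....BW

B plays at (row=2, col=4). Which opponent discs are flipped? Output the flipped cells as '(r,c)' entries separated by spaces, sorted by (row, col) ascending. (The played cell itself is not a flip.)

Answer: (3,3)

Derivation:
Dir NW: opp run (1,3), next='.' -> no flip
Dir N: first cell '.' (not opp) -> no flip
Dir NE: first cell '.' (not opp) -> no flip
Dir W: first cell 'B' (not opp) -> no flip
Dir E: first cell '.' (not opp) -> no flip
Dir SW: opp run (3,3) capped by B -> flip
Dir S: first cell 'B' (not opp) -> no flip
Dir SE: first cell '.' (not opp) -> no flip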